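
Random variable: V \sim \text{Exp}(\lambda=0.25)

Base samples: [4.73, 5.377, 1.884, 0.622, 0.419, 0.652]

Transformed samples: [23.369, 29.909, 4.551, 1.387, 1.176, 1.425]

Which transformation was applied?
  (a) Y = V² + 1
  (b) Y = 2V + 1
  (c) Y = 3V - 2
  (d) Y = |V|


Checking option (a) Y = V² + 1:
  V = 4.73 -> Y = 23.369 ✓
  V = 5.377 -> Y = 29.909 ✓
  V = 1.884 -> Y = 4.551 ✓
All samples match this transformation.

(a) V² + 1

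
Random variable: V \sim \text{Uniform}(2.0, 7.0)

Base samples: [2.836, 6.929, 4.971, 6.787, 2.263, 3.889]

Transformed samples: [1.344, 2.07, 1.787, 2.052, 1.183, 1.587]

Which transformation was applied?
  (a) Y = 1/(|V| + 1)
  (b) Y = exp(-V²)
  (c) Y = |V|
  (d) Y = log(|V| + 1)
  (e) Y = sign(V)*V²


Checking option (d) Y = log(|V| + 1):
  V = 2.836 -> Y = 1.344 ✓
  V = 6.929 -> Y = 2.07 ✓
  V = 4.971 -> Y = 1.787 ✓
All samples match this transformation.

(d) log(|V| + 1)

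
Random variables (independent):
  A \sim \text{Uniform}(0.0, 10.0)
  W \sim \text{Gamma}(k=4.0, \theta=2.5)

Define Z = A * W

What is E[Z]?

For independent RVs: E[XY] = E[X]*E[Y]
E[A] = 5
E[W] = 10
E[Z] = 5 * 10 = 50

50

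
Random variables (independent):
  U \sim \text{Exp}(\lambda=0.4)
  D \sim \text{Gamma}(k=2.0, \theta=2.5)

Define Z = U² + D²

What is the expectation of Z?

E[Z] = E[U²] + E[D²]
E[U²] = Var(U) + E[U]² = 6.25 + 6.25 = 12.5
E[D²] = Var(D) + E[D]² = 12.5 + 25 = 37.5
E[Z] = 12.5 + 37.5 = 50

50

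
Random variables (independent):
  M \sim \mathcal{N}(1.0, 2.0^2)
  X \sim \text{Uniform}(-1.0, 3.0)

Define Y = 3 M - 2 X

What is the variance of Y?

For independent RVs: Var(aX + bY) = a²Var(X) + b²Var(Y)
Var(M) = 4
Var(X) = 1.3333333
Var(Y) = 3²*4 + (-2)²*1.3333333
= 9*4 + 4*1.3333333 = 41.333333

41.333333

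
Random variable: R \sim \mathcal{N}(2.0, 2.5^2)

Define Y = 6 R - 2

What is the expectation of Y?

For Y = 6R - 2:
E[Y] = 6 * E[R] - 2
E[R] = 2.0 = 2
E[Y] = 6 * 2 - 2 = 10

10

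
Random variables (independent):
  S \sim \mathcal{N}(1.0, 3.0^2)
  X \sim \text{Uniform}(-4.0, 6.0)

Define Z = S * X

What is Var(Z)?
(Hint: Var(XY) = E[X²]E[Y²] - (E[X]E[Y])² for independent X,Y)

Var(XY) = E[X²]E[Y²] - (E[X]E[Y])²
E[S] = 1, Var(S) = 9
E[X] = 1, Var(X) = 8.3333333
E[S²] = 9 + 1² = 10
E[X²] = 8.3333333 + 1² = 9.3333333
Var(Z) = 10*9.3333333 - (1*1)²
= 93.333333 - 1 = 92.333333

92.333333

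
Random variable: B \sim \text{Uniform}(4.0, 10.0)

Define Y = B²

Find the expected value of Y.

Using E[X²] = Var(X) + (E[X])²:
E[B] = 7
Var(B) = (10 - 4)^2/12 = 3
E[B²] = 3 + 7² = 3 + 49 = 52

52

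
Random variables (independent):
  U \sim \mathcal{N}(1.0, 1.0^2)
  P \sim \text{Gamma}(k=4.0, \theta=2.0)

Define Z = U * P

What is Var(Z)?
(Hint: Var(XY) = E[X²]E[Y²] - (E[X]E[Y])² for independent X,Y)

Var(XY) = E[X²]E[Y²] - (E[X]E[Y])²
E[U] = 1, Var(U) = 1
E[P] = 8, Var(P) = 16
E[U²] = 1 + 1² = 2
E[P²] = 16 + 8² = 80
Var(Z) = 2*80 - (1*8)²
= 160 - 64 = 96

96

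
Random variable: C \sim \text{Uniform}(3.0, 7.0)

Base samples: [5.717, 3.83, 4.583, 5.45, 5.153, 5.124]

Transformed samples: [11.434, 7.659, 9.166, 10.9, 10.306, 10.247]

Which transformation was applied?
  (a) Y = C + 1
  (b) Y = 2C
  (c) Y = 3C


Checking option (b) Y = 2C:
  C = 5.717 -> Y = 11.434 ✓
  C = 3.83 -> Y = 7.659 ✓
  C = 4.583 -> Y = 9.166 ✓
All samples match this transformation.

(b) 2C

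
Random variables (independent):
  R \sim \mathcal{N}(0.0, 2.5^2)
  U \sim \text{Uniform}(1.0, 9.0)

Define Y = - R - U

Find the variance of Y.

For independent RVs: Var(aX + bY) = a²Var(X) + b²Var(Y)
Var(R) = 6.25
Var(U) = 5.3333333
Var(Y) = (-1)²*6.25 + (-1)²*5.3333333
= 1*6.25 + 1*5.3333333 = 11.583333

11.583333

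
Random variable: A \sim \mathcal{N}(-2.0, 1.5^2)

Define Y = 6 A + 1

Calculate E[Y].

For Y = 6A + 1:
E[Y] = 6 * E[A] + 1
E[A] = -2.0 = -2
E[Y] = 6 * (-2) + 1 = -11

-11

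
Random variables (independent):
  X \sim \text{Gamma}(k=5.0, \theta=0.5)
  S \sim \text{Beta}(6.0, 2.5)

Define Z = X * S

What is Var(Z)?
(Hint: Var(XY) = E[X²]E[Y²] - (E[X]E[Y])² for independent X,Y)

Var(XY) = E[X²]E[Y²] - (E[X]E[Y])²
E[X] = 2.5, Var(X) = 1.25
E[S] = 0.70588235, Var(S) = 0.021853943
E[X²] = 1.25 + 2.5² = 7.5
E[S²] = 0.021853943 + 0.70588235² = 0.52012384
Var(Z) = 7.5*0.52012384 - (2.5*0.70588235)²
= 3.9009288 - 3.1141869 = 0.78674194

0.78674194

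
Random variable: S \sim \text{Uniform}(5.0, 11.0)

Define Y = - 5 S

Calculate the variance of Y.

For Y = aS + b: Var(Y) = a² * Var(S)
Var(S) = (11 - 5)^2/12 = 3
Var(Y) = (-5)² * 3 = 25 * 3 = 75

75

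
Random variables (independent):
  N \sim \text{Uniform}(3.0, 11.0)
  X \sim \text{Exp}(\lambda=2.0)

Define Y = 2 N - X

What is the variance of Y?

For independent RVs: Var(aX + bY) = a²Var(X) + b²Var(Y)
Var(N) = 5.3333333
Var(X) = 0.25
Var(Y) = 2²*5.3333333 + (-1)²*0.25
= 4*5.3333333 + 1*0.25 = 21.583333

21.583333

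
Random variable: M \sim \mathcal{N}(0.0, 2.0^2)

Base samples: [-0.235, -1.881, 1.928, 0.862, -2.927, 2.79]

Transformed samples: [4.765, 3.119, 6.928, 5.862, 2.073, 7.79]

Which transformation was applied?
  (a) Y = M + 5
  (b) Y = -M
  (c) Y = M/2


Checking option (a) Y = M + 5:
  M = -0.235 -> Y = 4.765 ✓
  M = -1.881 -> Y = 3.119 ✓
  M = 1.928 -> Y = 6.928 ✓
All samples match this transformation.

(a) M + 5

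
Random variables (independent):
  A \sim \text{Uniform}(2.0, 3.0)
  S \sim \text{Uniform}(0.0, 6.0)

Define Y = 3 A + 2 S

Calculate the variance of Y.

For independent RVs: Var(aX + bY) = a²Var(X) + b²Var(Y)
Var(A) = 0.083333333
Var(S) = 3
Var(Y) = 3²*0.083333333 + 2²*3
= 9*0.083333333 + 4*3 = 12.75

12.75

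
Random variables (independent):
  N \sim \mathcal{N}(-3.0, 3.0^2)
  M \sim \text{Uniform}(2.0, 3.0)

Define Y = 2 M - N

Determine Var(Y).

For independent RVs: Var(aX + bY) = a²Var(X) + b²Var(Y)
Var(N) = 9
Var(M) = 0.083333333
Var(Y) = (-1)²*9 + 2²*0.083333333
= 1*9 + 4*0.083333333 = 9.3333333

9.3333333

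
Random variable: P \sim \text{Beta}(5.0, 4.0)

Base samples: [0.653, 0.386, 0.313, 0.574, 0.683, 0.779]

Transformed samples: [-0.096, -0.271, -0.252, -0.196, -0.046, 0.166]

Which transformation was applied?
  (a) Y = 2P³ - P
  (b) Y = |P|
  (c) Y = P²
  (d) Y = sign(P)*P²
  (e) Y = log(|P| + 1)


Checking option (a) Y = 2P³ - P:
  P = 0.653 -> Y = -0.096 ✓
  P = 0.386 -> Y = -0.271 ✓
  P = 0.313 -> Y = -0.252 ✓
All samples match this transformation.

(a) 2P³ - P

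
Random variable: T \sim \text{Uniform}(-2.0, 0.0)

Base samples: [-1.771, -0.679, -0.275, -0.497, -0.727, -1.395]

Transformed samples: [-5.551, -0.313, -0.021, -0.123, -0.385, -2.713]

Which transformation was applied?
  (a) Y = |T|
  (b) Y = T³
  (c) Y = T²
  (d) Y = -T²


Checking option (b) Y = T³:
  T = -1.771 -> Y = -5.551 ✓
  T = -0.679 -> Y = -0.313 ✓
  T = -0.275 -> Y = -0.021 ✓
All samples match this transformation.

(b) T³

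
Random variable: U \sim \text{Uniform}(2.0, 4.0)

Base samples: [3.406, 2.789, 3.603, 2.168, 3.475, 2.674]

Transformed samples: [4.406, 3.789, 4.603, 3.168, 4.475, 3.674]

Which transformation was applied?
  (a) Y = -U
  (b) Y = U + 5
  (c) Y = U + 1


Checking option (c) Y = U + 1:
  U = 3.406 -> Y = 4.406 ✓
  U = 2.789 -> Y = 3.789 ✓
  U = 3.603 -> Y = 4.603 ✓
All samples match this transformation.

(c) U + 1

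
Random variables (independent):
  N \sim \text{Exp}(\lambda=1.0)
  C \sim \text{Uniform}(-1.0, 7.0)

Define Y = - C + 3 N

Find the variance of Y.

For independent RVs: Var(aX + bY) = a²Var(X) + b²Var(Y)
Var(N) = 1
Var(C) = 5.3333333
Var(Y) = 3²*1 + (-1)²*5.3333333
= 9*1 + 1*5.3333333 = 14.333333

14.333333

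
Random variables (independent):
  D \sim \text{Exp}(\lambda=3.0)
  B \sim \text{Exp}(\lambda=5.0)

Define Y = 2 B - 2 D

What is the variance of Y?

For independent RVs: Var(aX + bY) = a²Var(X) + b²Var(Y)
Var(D) = 0.11111111
Var(B) = 0.04
Var(Y) = (-2)²*0.11111111 + 2²*0.04
= 4*0.11111111 + 4*0.04 = 0.60444444

0.60444444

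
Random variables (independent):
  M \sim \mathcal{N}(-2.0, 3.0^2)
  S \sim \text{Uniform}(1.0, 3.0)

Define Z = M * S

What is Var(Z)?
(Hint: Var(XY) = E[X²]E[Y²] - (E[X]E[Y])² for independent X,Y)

Var(XY) = E[X²]E[Y²] - (E[X]E[Y])²
E[M] = -2, Var(M) = 9
E[S] = 2, Var(S) = 0.33333333
E[M²] = 9 + (-2)² = 13
E[S²] = 0.33333333 + 2² = 4.3333333
Var(Z) = 13*4.3333333 - (-2*2)²
= 56.333333 - 16 = 40.333333

40.333333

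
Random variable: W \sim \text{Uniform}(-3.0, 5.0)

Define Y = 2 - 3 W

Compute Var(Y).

For Y = aW + b: Var(Y) = a² * Var(W)
Var(W) = (5 + 3)^2/12 = 5.3333333
Var(Y) = (-3)² * 5.3333333 = 9 * 5.3333333 = 48

48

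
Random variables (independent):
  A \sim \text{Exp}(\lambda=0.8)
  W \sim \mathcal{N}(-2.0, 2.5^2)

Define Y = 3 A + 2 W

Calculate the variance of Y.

For independent RVs: Var(aX + bY) = a²Var(X) + b²Var(Y)
Var(A) = 1.5625
Var(W) = 6.25
Var(Y) = 3²*1.5625 + 2²*6.25
= 9*1.5625 + 4*6.25 = 39.0625

39.0625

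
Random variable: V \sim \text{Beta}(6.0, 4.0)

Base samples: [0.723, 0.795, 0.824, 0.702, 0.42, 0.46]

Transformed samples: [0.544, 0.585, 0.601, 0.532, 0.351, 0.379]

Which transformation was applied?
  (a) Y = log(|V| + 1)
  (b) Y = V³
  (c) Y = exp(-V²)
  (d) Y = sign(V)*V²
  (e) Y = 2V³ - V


Checking option (a) Y = log(|V| + 1):
  V = 0.723 -> Y = 0.544 ✓
  V = 0.795 -> Y = 0.585 ✓
  V = 0.824 -> Y = 0.601 ✓
All samples match this transformation.

(a) log(|V| + 1)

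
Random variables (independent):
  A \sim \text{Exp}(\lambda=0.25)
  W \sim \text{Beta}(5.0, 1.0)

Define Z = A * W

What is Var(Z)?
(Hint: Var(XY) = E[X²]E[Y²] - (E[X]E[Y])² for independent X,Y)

Var(XY) = E[X²]E[Y²] - (E[X]E[Y])²
E[A] = 4, Var(A) = 16
E[W] = 0.83333333, Var(W) = 0.01984127
E[A²] = 16 + 4² = 32
E[W²] = 0.01984127 + 0.83333333² = 0.71428571
Var(Z) = 32*0.71428571 - (4*0.83333333)²
= 22.857143 - 11.111111 = 11.746032

11.746032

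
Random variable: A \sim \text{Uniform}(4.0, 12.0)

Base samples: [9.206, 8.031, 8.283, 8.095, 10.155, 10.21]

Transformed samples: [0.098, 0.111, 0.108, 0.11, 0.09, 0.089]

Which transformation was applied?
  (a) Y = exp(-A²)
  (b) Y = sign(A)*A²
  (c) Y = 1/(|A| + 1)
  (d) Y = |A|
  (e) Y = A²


Checking option (c) Y = 1/(|A| + 1):
  A = 9.206 -> Y = 0.098 ✓
  A = 8.031 -> Y = 0.111 ✓
  A = 8.283 -> Y = 0.108 ✓
All samples match this transformation.

(c) 1/(|A| + 1)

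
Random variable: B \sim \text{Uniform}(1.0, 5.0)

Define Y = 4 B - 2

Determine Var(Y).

For Y = aB + b: Var(Y) = a² * Var(B)
Var(B) = (5 - 1)^2/12 = 1.3333333
Var(Y) = 4² * 1.3333333 = 16 * 1.3333333 = 21.333333

21.333333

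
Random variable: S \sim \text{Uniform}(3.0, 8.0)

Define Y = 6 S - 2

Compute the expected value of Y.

For Y = 6S - 2:
E[Y] = 6 * E[S] - 2
E[S] = (3 + 8)/2 = 5.5
E[Y] = 6 * 5.5 - 2 = 31

31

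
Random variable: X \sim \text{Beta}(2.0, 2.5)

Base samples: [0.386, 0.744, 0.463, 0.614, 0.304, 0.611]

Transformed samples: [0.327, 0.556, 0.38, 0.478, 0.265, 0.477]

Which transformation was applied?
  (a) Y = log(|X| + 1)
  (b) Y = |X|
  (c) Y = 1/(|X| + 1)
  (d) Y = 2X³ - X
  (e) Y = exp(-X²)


Checking option (a) Y = log(|X| + 1):
  X = 0.386 -> Y = 0.327 ✓
  X = 0.744 -> Y = 0.556 ✓
  X = 0.463 -> Y = 0.38 ✓
All samples match this transformation.

(a) log(|X| + 1)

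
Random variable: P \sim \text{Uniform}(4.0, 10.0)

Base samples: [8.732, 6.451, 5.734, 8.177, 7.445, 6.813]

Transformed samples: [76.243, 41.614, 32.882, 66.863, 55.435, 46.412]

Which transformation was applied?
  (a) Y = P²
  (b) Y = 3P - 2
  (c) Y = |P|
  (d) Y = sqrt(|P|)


Checking option (a) Y = P²:
  P = 8.732 -> Y = 76.243 ✓
  P = 6.451 -> Y = 41.614 ✓
  P = 5.734 -> Y = 32.882 ✓
All samples match this transformation.

(a) P²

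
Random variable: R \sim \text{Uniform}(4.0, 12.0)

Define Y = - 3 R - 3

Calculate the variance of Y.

For Y = aR + b: Var(Y) = a² * Var(R)
Var(R) = (12 - 4)^2/12 = 5.3333333
Var(Y) = (-3)² * 5.3333333 = 9 * 5.3333333 = 48

48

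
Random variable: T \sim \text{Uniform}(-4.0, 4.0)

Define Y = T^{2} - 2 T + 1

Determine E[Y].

E[Y] = 1*E[T²] - 2*E[T] + 1
E[T] = 0
E[T²] = Var(T) + (E[T])² = 5.3333333 + 0 = 5.3333333
E[Y] = 1*5.3333333 - 2*0 + 1 = 6.3333333

6.3333333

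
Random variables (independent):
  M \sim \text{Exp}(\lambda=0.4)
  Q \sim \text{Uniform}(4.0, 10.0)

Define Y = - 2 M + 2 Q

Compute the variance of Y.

For independent RVs: Var(aX + bY) = a²Var(X) + b²Var(Y)
Var(M) = 6.25
Var(Q) = 3
Var(Y) = (-2)²*6.25 + 2²*3
= 4*6.25 + 4*3 = 37

37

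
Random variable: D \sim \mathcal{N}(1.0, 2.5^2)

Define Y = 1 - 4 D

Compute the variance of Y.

For Y = aD + b: Var(Y) = a² * Var(D)
Var(D) = 2.5^2 = 6.25
Var(Y) = (-4)² * 6.25 = 16 * 6.25 = 100

100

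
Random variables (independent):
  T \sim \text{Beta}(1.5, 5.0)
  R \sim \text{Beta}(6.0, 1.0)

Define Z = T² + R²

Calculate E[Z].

E[Z] = E[T²] + E[R²]
E[T²] = Var(T) + E[T]² = 0.023668639 + 0.053254438 = 0.076923077
E[R²] = Var(R) + E[R]² = 0.015306122 + 0.73469388 = 0.75
E[Z] = 0.076923077 + 0.75 = 0.82692308

0.82692308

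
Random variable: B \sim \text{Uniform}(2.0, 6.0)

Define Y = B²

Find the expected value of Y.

E[B²] = Var(B) + (E[B])² = 1.3333333 + 16 = 17.333333

17.333333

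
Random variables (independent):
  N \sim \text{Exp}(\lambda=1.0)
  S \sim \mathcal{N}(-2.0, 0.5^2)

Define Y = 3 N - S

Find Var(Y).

For independent RVs: Var(aX + bY) = a²Var(X) + b²Var(Y)
Var(N) = 1
Var(S) = 0.25
Var(Y) = 3²*1 + (-1)²*0.25
= 9*1 + 1*0.25 = 9.25

9.25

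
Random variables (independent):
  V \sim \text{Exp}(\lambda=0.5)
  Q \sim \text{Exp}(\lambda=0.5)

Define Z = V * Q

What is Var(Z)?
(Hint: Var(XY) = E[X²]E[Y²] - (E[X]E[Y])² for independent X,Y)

Var(XY) = E[X²]E[Y²] - (E[X]E[Y])²
E[V] = 2, Var(V) = 4
E[Q] = 2, Var(Q) = 4
E[V²] = 4 + 2² = 8
E[Q²] = 4 + 2² = 8
Var(Z) = 8*8 - (2*2)²
= 64 - 16 = 48

48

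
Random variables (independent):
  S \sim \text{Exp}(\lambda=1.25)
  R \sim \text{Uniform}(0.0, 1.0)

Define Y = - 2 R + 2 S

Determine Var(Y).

For independent RVs: Var(aX + bY) = a²Var(X) + b²Var(Y)
Var(S) = 0.64
Var(R) = 0.083333333
Var(Y) = 2²*0.64 + (-2)²*0.083333333
= 4*0.64 + 4*0.083333333 = 2.8933333

2.8933333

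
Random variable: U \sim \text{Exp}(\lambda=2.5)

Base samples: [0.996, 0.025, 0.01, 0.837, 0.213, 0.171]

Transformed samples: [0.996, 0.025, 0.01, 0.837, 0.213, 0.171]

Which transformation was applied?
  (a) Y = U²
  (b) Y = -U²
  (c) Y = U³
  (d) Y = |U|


Checking option (d) Y = |U|:
  U = 0.996 -> Y = 0.996 ✓
  U = 0.025 -> Y = 0.025 ✓
  U = 0.01 -> Y = 0.01 ✓
All samples match this transformation.

(d) |U|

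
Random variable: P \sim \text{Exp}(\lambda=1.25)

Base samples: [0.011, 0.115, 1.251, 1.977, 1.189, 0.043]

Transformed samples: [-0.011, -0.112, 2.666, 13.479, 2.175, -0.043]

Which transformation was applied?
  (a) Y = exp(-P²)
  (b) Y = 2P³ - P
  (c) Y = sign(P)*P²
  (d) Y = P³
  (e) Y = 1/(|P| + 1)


Checking option (b) Y = 2P³ - P:
  P = 0.011 -> Y = -0.011 ✓
  P = 0.115 -> Y = -0.112 ✓
  P = 1.251 -> Y = 2.666 ✓
All samples match this transformation.

(b) 2P³ - P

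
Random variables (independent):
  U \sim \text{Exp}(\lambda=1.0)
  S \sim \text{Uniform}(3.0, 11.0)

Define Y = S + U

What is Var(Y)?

For independent RVs: Var(aX + bY) = a²Var(X) + b²Var(Y)
Var(U) = 1
Var(S) = 5.3333333
Var(Y) = 1²*1 + 1²*5.3333333
= 1*1 + 1*5.3333333 = 6.3333333

6.3333333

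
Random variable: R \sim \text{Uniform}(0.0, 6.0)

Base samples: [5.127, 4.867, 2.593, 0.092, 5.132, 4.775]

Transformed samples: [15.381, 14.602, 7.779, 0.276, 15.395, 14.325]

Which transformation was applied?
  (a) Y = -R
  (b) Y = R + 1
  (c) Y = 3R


Checking option (c) Y = 3R:
  R = 5.127 -> Y = 15.381 ✓
  R = 4.867 -> Y = 14.602 ✓
  R = 2.593 -> Y = 7.779 ✓
All samples match this transformation.

(c) 3R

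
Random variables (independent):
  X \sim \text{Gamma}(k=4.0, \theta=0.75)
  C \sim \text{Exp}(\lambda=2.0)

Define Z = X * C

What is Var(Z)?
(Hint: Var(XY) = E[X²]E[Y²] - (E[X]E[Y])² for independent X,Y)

Var(XY) = E[X²]E[Y²] - (E[X]E[Y])²
E[X] = 3, Var(X) = 2.25
E[C] = 0.5, Var(C) = 0.25
E[X²] = 2.25 + 3² = 11.25
E[C²] = 0.25 + 0.5² = 0.5
Var(Z) = 11.25*0.5 - (3*0.5)²
= 5.625 - 2.25 = 3.375

3.375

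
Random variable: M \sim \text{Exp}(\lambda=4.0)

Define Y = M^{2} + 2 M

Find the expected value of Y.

E[Y] = 1*E[M²] + 2*E[M]
E[M] = 0.25
E[M²] = Var(M) + (E[M])² = 0.0625 + 0.0625 = 0.125
E[Y] = 1*0.125 + 2*0.25 = 0.625

0.625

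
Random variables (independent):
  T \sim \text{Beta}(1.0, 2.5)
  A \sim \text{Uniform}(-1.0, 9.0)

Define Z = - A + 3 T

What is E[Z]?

E[Z] = 3*E[T] - 1*E[A]
E[T] = 0.28571429
E[A] = 4
E[Z] = 3*0.28571429 - 1*4 = -3.1428571

-3.1428571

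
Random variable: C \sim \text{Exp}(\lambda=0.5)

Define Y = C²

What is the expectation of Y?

E[C²] = Var(C) + (E[C])² = 4 + 4 = 8

8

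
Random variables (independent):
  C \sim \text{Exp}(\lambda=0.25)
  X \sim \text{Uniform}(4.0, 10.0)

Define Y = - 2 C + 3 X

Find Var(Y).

For independent RVs: Var(aX + bY) = a²Var(X) + b²Var(Y)
Var(C) = 16
Var(X) = 3
Var(Y) = (-2)²*16 + 3²*3
= 4*16 + 9*3 = 91

91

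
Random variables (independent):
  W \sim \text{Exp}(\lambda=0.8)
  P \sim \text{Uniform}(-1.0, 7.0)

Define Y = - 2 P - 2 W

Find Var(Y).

For independent RVs: Var(aX + bY) = a²Var(X) + b²Var(Y)
Var(W) = 1.5625
Var(P) = 5.3333333
Var(Y) = (-2)²*1.5625 + (-2)²*5.3333333
= 4*1.5625 + 4*5.3333333 = 27.583333

27.583333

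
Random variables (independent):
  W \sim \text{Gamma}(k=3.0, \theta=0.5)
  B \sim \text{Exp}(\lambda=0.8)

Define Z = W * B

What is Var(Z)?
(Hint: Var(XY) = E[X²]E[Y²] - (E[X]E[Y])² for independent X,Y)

Var(XY) = E[X²]E[Y²] - (E[X]E[Y])²
E[W] = 1.5, Var(W) = 0.75
E[B] = 1.25, Var(B) = 1.5625
E[W²] = 0.75 + 1.5² = 3
E[B²] = 1.5625 + 1.25² = 3.125
Var(Z) = 3*3.125 - (1.5*1.25)²
= 9.375 - 3.515625 = 5.859375

5.859375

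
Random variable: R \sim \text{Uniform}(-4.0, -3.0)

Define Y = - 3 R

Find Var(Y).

For Y = aR + b: Var(Y) = a² * Var(R)
Var(R) = (-3 + 4)^2/12 = 0.083333333
Var(Y) = (-3)² * 0.083333333 = 9 * 0.083333333 = 0.75

0.75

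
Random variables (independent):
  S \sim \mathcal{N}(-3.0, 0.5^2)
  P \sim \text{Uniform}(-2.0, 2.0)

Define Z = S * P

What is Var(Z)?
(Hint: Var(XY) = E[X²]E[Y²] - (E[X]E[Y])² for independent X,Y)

Var(XY) = E[X²]E[Y²] - (E[X]E[Y])²
E[S] = -3, Var(S) = 0.25
E[P] = 0, Var(P) = 1.3333333
E[S²] = 0.25 + (-3)² = 9.25
E[P²] = 1.3333333 + 0² = 1.3333333
Var(Z) = 9.25*1.3333333 - (-3*0)²
= 12.333333 - 0 = 12.333333

12.333333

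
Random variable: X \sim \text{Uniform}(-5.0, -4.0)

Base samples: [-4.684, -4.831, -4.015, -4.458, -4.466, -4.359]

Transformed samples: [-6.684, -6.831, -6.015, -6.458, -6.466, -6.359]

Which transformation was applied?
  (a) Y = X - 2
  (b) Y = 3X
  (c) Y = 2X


Checking option (a) Y = X - 2:
  X = -4.684 -> Y = -6.684 ✓
  X = -4.831 -> Y = -6.831 ✓
  X = -4.015 -> Y = -6.015 ✓
All samples match this transformation.

(a) X - 2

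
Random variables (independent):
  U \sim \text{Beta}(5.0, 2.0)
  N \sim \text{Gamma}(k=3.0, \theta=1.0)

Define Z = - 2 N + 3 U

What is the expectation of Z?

E[Z] = 3*E[U] - 2*E[N]
E[U] = 0.71428571
E[N] = 3
E[Z] = 3*0.71428571 - 2*3 = -3.8571429

-3.8571429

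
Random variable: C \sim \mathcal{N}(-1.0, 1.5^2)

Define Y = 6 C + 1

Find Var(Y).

For Y = aC + b: Var(Y) = a² * Var(C)
Var(C) = 1.5^2 = 2.25
Var(Y) = 6² * 2.25 = 36 * 2.25 = 81

81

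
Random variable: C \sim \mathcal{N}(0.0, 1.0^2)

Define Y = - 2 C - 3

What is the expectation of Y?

For Y = -2C - 3:
E[Y] = -2 * E[C] - 3
E[C] = 0.0 = 0
E[Y] = -2 * 0 - 3 = -3

-3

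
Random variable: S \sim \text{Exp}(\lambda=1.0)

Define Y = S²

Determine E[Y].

E[S²] = Var(S) + (E[S])² = 1 + 1 = 2

2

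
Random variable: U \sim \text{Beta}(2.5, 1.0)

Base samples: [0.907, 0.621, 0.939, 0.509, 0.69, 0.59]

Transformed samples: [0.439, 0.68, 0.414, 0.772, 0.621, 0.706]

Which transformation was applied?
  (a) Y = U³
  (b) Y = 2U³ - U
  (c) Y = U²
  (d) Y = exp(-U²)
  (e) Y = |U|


Checking option (d) Y = exp(-U²):
  U = 0.907 -> Y = 0.439 ✓
  U = 0.621 -> Y = 0.68 ✓
  U = 0.939 -> Y = 0.414 ✓
All samples match this transformation.

(d) exp(-U²)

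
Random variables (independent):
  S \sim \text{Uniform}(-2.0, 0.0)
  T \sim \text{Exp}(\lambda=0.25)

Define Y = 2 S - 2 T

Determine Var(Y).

For independent RVs: Var(aX + bY) = a²Var(X) + b²Var(Y)
Var(S) = 0.33333333
Var(T) = 16
Var(Y) = 2²*0.33333333 + (-2)²*16
= 4*0.33333333 + 4*16 = 65.333333

65.333333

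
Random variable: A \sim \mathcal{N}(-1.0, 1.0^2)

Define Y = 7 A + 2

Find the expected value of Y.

For Y = 7A + 2:
E[Y] = 7 * E[A] + 2
E[A] = -1.0 = -1
E[Y] = 7 * (-1) + 2 = -5

-5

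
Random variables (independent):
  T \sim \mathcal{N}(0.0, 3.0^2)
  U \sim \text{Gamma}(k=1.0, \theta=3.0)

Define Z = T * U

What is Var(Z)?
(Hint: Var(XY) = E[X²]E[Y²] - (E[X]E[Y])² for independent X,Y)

Var(XY) = E[X²]E[Y²] - (E[X]E[Y])²
E[T] = 0, Var(T) = 9
E[U] = 3, Var(U) = 9
E[T²] = 9 + 0² = 9
E[U²] = 9 + 3² = 18
Var(Z) = 9*18 - (0*3)²
= 162 - 0 = 162

162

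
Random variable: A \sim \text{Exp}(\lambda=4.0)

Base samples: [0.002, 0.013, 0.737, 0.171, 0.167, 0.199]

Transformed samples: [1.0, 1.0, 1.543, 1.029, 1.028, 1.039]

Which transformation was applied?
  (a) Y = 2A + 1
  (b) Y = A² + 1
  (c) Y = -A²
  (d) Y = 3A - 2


Checking option (b) Y = A² + 1:
  A = 0.002 -> Y = 1.0 ✓
  A = 0.013 -> Y = 1.0 ✓
  A = 0.737 -> Y = 1.543 ✓
All samples match this transformation.

(b) A² + 1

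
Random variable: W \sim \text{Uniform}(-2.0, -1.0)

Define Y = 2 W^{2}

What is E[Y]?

E[Y] = 2*E[W²]
E[W] = -1.5
E[W²] = Var(W) + (E[W])² = 0.083333333 + 2.25 = 2.3333333
E[Y] = 2*2.3333333 = 4.6666667

4.6666667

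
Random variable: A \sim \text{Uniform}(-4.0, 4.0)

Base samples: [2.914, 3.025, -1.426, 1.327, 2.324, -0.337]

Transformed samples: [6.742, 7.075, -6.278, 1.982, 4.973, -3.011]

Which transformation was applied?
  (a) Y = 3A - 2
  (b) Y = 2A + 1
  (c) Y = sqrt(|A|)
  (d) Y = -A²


Checking option (a) Y = 3A - 2:
  A = 2.914 -> Y = 6.742 ✓
  A = 3.025 -> Y = 7.075 ✓
  A = -1.426 -> Y = -6.278 ✓
All samples match this transformation.

(a) 3A - 2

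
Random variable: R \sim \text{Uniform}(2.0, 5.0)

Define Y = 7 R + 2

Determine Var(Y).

For Y = aR + b: Var(Y) = a² * Var(R)
Var(R) = (5 - 2)^2/12 = 0.75
Var(Y) = 7² * 0.75 = 49 * 0.75 = 36.75

36.75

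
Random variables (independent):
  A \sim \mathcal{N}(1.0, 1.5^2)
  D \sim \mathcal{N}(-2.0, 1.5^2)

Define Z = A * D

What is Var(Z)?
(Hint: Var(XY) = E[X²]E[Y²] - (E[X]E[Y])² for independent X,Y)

Var(XY) = E[X²]E[Y²] - (E[X]E[Y])²
E[A] = 1, Var(A) = 2.25
E[D] = -2, Var(D) = 2.25
E[A²] = 2.25 + 1² = 3.25
E[D²] = 2.25 + (-2)² = 6.25
Var(Z) = 3.25*6.25 - (1*(-2))²
= 20.3125 - 4 = 16.3125

16.3125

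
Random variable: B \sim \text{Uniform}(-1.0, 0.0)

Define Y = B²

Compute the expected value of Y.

Using E[X²] = Var(X) + (E[X])²:
E[B] = -0.5
Var(B) = (0 + 1)^2/12 = 0.083333333
E[B²] = 0.083333333 + (-0.5)² = 0.083333333 + 0.25 = 0.33333333

0.33333333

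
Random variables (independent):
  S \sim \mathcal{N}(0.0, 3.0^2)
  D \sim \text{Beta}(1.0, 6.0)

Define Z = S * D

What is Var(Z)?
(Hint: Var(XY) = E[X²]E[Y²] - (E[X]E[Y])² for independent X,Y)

Var(XY) = E[X²]E[Y²] - (E[X]E[Y])²
E[S] = 0, Var(S) = 9
E[D] = 0.14285714, Var(D) = 0.015306122
E[S²] = 9 + 0² = 9
E[D²] = 0.015306122 + 0.14285714² = 0.035714286
Var(Z) = 9*0.035714286 - (0*0.14285714)²
= 0.32142857 - 0 = 0.32142857

0.32142857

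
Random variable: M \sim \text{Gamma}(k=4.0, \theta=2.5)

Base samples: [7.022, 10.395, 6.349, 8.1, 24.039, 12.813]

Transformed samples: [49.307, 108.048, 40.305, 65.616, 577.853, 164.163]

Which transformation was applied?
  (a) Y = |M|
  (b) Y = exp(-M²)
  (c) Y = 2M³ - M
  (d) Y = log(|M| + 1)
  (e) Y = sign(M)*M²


Checking option (e) Y = sign(M)*M²:
  M = 7.022 -> Y = 49.307 ✓
  M = 10.395 -> Y = 108.048 ✓
  M = 6.349 -> Y = 40.305 ✓
All samples match this transformation.

(e) sign(M)*M²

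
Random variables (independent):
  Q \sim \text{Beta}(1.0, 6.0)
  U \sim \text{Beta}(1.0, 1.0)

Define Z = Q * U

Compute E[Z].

For independent RVs: E[XY] = E[X]*E[Y]
E[Q] = 0.14285714
E[U] = 0.5
E[Z] = 0.14285714 * 0.5 = 0.071428571

0.071428571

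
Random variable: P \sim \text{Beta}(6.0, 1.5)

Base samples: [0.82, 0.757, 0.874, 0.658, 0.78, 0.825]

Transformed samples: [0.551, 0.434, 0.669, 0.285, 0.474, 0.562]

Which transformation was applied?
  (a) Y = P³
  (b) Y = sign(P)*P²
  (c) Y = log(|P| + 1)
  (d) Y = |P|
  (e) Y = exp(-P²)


Checking option (a) Y = P³:
  P = 0.82 -> Y = 0.551 ✓
  P = 0.757 -> Y = 0.434 ✓
  P = 0.874 -> Y = 0.669 ✓
All samples match this transformation.

(a) P³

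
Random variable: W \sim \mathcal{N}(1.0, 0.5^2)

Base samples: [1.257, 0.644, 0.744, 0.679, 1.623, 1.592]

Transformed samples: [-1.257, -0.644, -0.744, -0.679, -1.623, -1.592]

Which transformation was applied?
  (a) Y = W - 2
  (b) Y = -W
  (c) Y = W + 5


Checking option (b) Y = -W:
  W = 1.257 -> Y = -1.257 ✓
  W = 0.644 -> Y = -0.644 ✓
  W = 0.744 -> Y = -0.744 ✓
All samples match this transformation.

(b) -W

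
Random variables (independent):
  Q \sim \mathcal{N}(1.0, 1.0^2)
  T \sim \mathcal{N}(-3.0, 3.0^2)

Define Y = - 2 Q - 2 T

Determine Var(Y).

For independent RVs: Var(aX + bY) = a²Var(X) + b²Var(Y)
Var(Q) = 1
Var(T) = 9
Var(Y) = (-2)²*1 + (-2)²*9
= 4*1 + 4*9 = 40

40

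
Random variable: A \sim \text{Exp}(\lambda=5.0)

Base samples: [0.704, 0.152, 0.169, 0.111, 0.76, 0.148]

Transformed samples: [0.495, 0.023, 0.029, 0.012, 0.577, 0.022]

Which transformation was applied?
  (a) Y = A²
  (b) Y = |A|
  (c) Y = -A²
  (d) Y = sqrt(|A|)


Checking option (a) Y = A²:
  A = 0.704 -> Y = 0.495 ✓
  A = 0.152 -> Y = 0.023 ✓
  A = 0.169 -> Y = 0.029 ✓
All samples match this transformation.

(a) A²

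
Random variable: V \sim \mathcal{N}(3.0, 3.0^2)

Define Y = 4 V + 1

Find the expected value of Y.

For Y = 4V + 1:
E[Y] = 4 * E[V] + 1
E[V] = 3.0 = 3
E[Y] = 4 * 3 + 1 = 13

13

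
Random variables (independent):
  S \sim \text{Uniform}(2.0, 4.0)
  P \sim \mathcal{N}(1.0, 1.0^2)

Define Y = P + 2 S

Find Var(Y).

For independent RVs: Var(aX + bY) = a²Var(X) + b²Var(Y)
Var(S) = 0.33333333
Var(P) = 1
Var(Y) = 2²*0.33333333 + 1²*1
= 4*0.33333333 + 1*1 = 2.3333333

2.3333333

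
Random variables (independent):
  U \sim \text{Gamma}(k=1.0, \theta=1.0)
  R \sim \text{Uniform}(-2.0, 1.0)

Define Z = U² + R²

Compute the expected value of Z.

E[Z] = E[U²] + E[R²]
E[U²] = Var(U) + E[U]² = 1 + 1 = 2
E[R²] = Var(R) + E[R]² = 0.75 + 0.25 = 1
E[Z] = 2 + 1 = 3

3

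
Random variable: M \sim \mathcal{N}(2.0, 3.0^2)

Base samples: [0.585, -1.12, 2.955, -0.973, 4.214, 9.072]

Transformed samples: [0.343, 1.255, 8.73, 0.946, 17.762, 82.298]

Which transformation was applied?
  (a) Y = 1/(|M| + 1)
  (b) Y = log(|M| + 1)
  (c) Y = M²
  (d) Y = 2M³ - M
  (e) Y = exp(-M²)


Checking option (c) Y = M²:
  M = 0.585 -> Y = 0.343 ✓
  M = -1.12 -> Y = 1.255 ✓
  M = 2.955 -> Y = 8.73 ✓
All samples match this transformation.

(c) M²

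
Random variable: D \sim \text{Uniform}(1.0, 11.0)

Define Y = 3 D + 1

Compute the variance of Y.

For Y = aD + b: Var(Y) = a² * Var(D)
Var(D) = (11 - 1)^2/12 = 8.3333333
Var(Y) = 3² * 8.3333333 = 9 * 8.3333333 = 75

75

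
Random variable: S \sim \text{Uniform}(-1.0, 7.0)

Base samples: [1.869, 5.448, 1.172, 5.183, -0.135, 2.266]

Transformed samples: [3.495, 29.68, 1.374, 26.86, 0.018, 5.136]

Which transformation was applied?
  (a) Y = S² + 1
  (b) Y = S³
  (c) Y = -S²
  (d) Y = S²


Checking option (d) Y = S²:
  S = 1.869 -> Y = 3.495 ✓
  S = 5.448 -> Y = 29.68 ✓
  S = 1.172 -> Y = 1.374 ✓
All samples match this transformation.

(d) S²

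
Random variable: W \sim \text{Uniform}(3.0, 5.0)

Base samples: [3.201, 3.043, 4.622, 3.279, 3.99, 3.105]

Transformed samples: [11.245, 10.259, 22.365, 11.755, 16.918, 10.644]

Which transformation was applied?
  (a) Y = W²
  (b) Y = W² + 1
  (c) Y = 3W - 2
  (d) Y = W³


Checking option (b) Y = W² + 1:
  W = 3.201 -> Y = 11.245 ✓
  W = 3.043 -> Y = 10.259 ✓
  W = 4.622 -> Y = 22.365 ✓
All samples match this transformation.

(b) W² + 1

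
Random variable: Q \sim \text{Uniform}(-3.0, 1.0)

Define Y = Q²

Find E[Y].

E[Q²] = Var(Q) + (E[Q])² = 1.3333333 + 1 = 2.3333333

2.3333333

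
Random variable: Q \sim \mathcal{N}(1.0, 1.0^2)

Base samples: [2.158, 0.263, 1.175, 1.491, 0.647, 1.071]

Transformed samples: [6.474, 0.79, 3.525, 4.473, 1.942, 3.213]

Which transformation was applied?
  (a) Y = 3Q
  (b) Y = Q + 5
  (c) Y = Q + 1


Checking option (a) Y = 3Q:
  Q = 2.158 -> Y = 6.474 ✓
  Q = 0.263 -> Y = 0.79 ✓
  Q = 1.175 -> Y = 3.525 ✓
All samples match this transformation.

(a) 3Q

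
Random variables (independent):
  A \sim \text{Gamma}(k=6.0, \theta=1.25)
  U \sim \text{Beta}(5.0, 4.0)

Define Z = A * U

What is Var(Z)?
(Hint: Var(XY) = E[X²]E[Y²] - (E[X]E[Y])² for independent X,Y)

Var(XY) = E[X²]E[Y²] - (E[X]E[Y])²
E[A] = 7.5, Var(A) = 9.375
E[U] = 0.55555556, Var(U) = 0.024691358
E[A²] = 9.375 + 7.5² = 65.625
E[U²] = 0.024691358 + 0.55555556² = 0.33333333
Var(Z) = 65.625*0.33333333 - (7.5*0.55555556)²
= 21.875 - 17.361111 = 4.5138889

4.5138889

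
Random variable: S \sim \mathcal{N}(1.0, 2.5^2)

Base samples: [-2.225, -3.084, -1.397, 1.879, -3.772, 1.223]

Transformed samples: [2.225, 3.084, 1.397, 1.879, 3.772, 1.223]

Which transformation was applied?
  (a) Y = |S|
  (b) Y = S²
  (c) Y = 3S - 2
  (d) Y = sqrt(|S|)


Checking option (a) Y = |S|:
  S = -2.225 -> Y = 2.225 ✓
  S = -3.084 -> Y = 3.084 ✓
  S = -1.397 -> Y = 1.397 ✓
All samples match this transformation.

(a) |S|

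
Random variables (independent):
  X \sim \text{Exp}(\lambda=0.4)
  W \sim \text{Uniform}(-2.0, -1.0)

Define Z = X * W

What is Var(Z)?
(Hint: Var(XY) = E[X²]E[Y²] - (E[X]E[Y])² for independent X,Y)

Var(XY) = E[X²]E[Y²] - (E[X]E[Y])²
E[X] = 2.5, Var(X) = 6.25
E[W] = -1.5, Var(W) = 0.083333333
E[X²] = 6.25 + 2.5² = 12.5
E[W²] = 0.083333333 + (-1.5)² = 2.3333333
Var(Z) = 12.5*2.3333333 - (2.5*(-1.5))²
= 29.166667 - 14.0625 = 15.104167

15.104167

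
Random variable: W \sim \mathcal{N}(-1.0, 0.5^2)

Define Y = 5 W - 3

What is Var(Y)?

For Y = aW + b: Var(Y) = a² * Var(W)
Var(W) = 0.5^2 = 0.25
Var(Y) = 5² * 0.25 = 25 * 0.25 = 6.25

6.25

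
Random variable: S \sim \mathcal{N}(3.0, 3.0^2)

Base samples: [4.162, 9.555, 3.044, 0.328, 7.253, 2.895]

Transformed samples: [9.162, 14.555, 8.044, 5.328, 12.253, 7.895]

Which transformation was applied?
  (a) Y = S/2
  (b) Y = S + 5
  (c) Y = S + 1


Checking option (b) Y = S + 5:
  S = 4.162 -> Y = 9.162 ✓
  S = 9.555 -> Y = 14.555 ✓
  S = 3.044 -> Y = 8.044 ✓
All samples match this transformation.

(b) S + 5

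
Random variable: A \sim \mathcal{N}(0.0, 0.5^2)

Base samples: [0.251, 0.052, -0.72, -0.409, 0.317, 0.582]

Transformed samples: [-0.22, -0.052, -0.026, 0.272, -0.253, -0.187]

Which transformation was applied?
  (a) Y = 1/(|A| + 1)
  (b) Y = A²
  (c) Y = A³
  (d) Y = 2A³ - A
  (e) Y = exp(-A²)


Checking option (d) Y = 2A³ - A:
  A = 0.251 -> Y = -0.22 ✓
  A = 0.052 -> Y = -0.052 ✓
  A = -0.72 -> Y = -0.026 ✓
All samples match this transformation.

(d) 2A³ - A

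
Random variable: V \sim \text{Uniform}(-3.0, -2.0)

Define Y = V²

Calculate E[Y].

Using E[X²] = Var(X) + (E[X])²:
E[V] = -2.5
Var(V) = (-2 + 3)^2/12 = 0.083333333
E[V²] = 0.083333333 + (-2.5)² = 0.083333333 + 6.25 = 6.3333333

6.3333333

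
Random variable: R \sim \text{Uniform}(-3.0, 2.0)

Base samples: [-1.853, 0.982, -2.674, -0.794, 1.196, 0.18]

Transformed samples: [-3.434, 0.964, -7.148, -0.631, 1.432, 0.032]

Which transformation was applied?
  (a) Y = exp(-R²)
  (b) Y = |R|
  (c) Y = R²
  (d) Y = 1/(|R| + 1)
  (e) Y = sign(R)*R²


Checking option (e) Y = sign(R)*R²:
  R = -1.853 -> Y = -3.434 ✓
  R = 0.982 -> Y = 0.964 ✓
  R = -2.674 -> Y = -7.148 ✓
All samples match this transformation.

(e) sign(R)*R²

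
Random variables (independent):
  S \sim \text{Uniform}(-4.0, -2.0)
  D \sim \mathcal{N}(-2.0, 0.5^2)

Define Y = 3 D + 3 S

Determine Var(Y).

For independent RVs: Var(aX + bY) = a²Var(X) + b²Var(Y)
Var(S) = 0.33333333
Var(D) = 0.25
Var(Y) = 3²*0.33333333 + 3²*0.25
= 9*0.33333333 + 9*0.25 = 5.25

5.25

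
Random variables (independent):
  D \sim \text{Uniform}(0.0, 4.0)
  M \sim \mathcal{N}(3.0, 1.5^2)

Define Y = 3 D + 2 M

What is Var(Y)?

For independent RVs: Var(aX + bY) = a²Var(X) + b²Var(Y)
Var(D) = 1.3333333
Var(M) = 2.25
Var(Y) = 3²*1.3333333 + 2²*2.25
= 9*1.3333333 + 4*2.25 = 21

21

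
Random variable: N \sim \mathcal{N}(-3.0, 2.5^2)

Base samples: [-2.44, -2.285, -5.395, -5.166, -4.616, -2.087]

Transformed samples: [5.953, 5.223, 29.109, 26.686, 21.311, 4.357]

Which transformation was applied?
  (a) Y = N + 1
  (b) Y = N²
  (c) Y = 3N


Checking option (b) Y = N²:
  N = -2.44 -> Y = 5.953 ✓
  N = -2.285 -> Y = 5.223 ✓
  N = -5.395 -> Y = 29.109 ✓
All samples match this transformation.

(b) N²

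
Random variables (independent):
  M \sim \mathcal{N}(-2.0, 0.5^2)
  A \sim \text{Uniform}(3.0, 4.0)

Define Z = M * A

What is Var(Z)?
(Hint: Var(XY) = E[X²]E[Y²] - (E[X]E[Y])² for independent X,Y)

Var(XY) = E[X²]E[Y²] - (E[X]E[Y])²
E[M] = -2, Var(M) = 0.25
E[A] = 3.5, Var(A) = 0.083333333
E[M²] = 0.25 + (-2)² = 4.25
E[A²] = 0.083333333 + 3.5² = 12.333333
Var(Z) = 4.25*12.333333 - (-2*3.5)²
= 52.416667 - 49 = 3.4166667

3.4166667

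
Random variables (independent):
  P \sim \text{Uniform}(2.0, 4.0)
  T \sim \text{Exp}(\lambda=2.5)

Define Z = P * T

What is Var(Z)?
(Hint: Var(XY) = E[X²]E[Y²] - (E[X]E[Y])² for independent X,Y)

Var(XY) = E[X²]E[Y²] - (E[X]E[Y])²
E[P] = 3, Var(P) = 0.33333333
E[T] = 0.4, Var(T) = 0.16
E[P²] = 0.33333333 + 3² = 9.3333333
E[T²] = 0.16 + 0.4² = 0.32
Var(Z) = 9.3333333*0.32 - (3*0.4)²
= 2.9866667 - 1.44 = 1.5466667

1.5466667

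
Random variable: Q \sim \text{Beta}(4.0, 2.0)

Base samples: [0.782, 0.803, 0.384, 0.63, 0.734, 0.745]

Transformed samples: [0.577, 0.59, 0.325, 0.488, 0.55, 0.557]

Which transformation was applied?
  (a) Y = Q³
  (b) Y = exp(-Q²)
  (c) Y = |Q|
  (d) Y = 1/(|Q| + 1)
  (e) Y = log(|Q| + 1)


Checking option (e) Y = log(|Q| + 1):
  Q = 0.782 -> Y = 0.577 ✓
  Q = 0.803 -> Y = 0.59 ✓
  Q = 0.384 -> Y = 0.325 ✓
All samples match this transformation.

(e) log(|Q| + 1)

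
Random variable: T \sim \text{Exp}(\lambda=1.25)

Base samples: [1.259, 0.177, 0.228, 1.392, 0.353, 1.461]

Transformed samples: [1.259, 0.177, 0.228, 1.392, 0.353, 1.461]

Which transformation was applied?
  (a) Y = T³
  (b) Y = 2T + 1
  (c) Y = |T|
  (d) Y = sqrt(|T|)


Checking option (c) Y = |T|:
  T = 1.259 -> Y = 1.259 ✓
  T = 0.177 -> Y = 0.177 ✓
  T = 0.228 -> Y = 0.228 ✓
All samples match this transformation.

(c) |T|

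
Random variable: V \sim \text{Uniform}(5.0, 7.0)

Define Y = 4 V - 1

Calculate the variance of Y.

For Y = aV + b: Var(Y) = a² * Var(V)
Var(V) = (7 - 5)^2/12 = 0.33333333
Var(Y) = 4² * 0.33333333 = 16 * 0.33333333 = 5.3333333

5.3333333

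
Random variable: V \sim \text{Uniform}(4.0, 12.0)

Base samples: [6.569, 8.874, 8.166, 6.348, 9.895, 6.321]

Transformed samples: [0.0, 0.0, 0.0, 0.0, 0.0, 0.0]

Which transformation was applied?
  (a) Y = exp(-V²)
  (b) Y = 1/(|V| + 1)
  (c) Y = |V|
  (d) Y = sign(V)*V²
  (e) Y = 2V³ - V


Checking option (a) Y = exp(-V²):
  V = 6.569 -> Y = 0.0 ✓
  V = 8.874 -> Y = 0.0 ✓
  V = 8.166 -> Y = 0.0 ✓
All samples match this transformation.

(a) exp(-V²)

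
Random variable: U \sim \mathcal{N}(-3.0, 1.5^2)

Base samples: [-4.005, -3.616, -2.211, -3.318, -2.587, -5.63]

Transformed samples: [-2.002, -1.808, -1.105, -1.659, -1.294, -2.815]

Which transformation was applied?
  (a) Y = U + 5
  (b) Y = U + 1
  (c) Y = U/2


Checking option (c) Y = U/2:
  U = -4.005 -> Y = -2.002 ✓
  U = -3.616 -> Y = -1.808 ✓
  U = -2.211 -> Y = -1.105 ✓
All samples match this transformation.

(c) U/2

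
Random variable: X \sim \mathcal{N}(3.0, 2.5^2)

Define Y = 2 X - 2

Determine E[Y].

For Y = 2X - 2:
E[Y] = 2 * E[X] - 2
E[X] = 3.0 = 3
E[Y] = 2 * 3 - 2 = 4

4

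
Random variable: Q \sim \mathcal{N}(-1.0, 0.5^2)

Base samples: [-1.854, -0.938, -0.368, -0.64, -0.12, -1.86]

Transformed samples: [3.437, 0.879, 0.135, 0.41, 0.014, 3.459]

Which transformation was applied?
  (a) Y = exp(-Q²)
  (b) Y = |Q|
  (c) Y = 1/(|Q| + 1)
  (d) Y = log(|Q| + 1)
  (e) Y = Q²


Checking option (e) Y = Q²:
  Q = -1.854 -> Y = 3.437 ✓
  Q = -0.938 -> Y = 0.879 ✓
  Q = -0.368 -> Y = 0.135 ✓
All samples match this transformation.

(e) Q²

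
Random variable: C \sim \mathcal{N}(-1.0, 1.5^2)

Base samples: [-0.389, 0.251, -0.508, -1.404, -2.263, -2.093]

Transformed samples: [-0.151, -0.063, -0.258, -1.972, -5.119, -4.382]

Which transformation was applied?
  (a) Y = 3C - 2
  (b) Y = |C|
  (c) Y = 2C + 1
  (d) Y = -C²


Checking option (d) Y = -C²:
  C = -0.389 -> Y = -0.151 ✓
  C = 0.251 -> Y = -0.063 ✓
  C = -0.508 -> Y = -0.258 ✓
All samples match this transformation.

(d) -C²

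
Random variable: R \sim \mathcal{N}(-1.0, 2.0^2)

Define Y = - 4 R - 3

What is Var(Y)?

For Y = aR + b: Var(Y) = a² * Var(R)
Var(R) = 2.0^2 = 4
Var(Y) = (-4)² * 4 = 16 * 4 = 64

64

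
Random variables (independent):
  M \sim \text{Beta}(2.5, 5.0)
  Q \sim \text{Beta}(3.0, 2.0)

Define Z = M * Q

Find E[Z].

For independent RVs: E[XY] = E[X]*E[Y]
E[M] = 0.33333333
E[Q] = 0.6
E[Z] = 0.33333333 * 0.6 = 0.2

0.2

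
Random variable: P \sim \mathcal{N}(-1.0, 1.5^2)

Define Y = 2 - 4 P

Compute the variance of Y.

For Y = aP + b: Var(Y) = a² * Var(P)
Var(P) = 1.5^2 = 2.25
Var(Y) = (-4)² * 2.25 = 16 * 2.25 = 36

36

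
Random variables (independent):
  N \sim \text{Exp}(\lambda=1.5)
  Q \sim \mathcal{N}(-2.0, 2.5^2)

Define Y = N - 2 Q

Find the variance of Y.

For independent RVs: Var(aX + bY) = a²Var(X) + b²Var(Y)
Var(N) = 0.44444444
Var(Q) = 6.25
Var(Y) = 1²*0.44444444 + (-2)²*6.25
= 1*0.44444444 + 4*6.25 = 25.444444

25.444444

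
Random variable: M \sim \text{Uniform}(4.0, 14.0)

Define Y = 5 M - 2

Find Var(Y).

For Y = aM + b: Var(Y) = a² * Var(M)
Var(M) = (14 - 4)^2/12 = 8.3333333
Var(Y) = 5² * 8.3333333 = 25 * 8.3333333 = 208.33333

208.33333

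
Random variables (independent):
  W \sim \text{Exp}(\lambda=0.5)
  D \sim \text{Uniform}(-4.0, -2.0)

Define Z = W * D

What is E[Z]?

For independent RVs: E[XY] = E[X]*E[Y]
E[W] = 2
E[D] = -3
E[Z] = 2 * (-3) = -6

-6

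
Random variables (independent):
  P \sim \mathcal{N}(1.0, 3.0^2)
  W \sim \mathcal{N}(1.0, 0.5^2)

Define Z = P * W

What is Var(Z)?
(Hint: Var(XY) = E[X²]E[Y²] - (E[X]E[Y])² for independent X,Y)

Var(XY) = E[X²]E[Y²] - (E[X]E[Y])²
E[P] = 1, Var(P) = 9
E[W] = 1, Var(W) = 0.25
E[P²] = 9 + 1² = 10
E[W²] = 0.25 + 1² = 1.25
Var(Z) = 10*1.25 - (1*1)²
= 12.5 - 1 = 11.5

11.5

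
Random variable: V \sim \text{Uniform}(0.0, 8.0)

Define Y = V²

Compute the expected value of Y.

Using E[X²] = Var(X) + (E[X])²:
E[V] = 4
Var(V) = (8 - 0)^2/12 = 5.3333333
E[V²] = 5.3333333 + 4² = 5.3333333 + 16 = 21.333333

21.333333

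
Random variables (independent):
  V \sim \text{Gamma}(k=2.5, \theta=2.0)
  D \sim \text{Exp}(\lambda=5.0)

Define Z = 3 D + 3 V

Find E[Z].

E[Z] = 3*E[V] + 3*E[D]
E[V] = 5
E[D] = 0.2
E[Z] = 3*5 + 3*0.2 = 15.6

15.6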